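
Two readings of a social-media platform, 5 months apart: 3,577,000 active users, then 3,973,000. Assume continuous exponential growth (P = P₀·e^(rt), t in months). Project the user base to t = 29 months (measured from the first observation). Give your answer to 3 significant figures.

≈ 6,580,000 active users

r = ln(3973000/3577000) / 5 ≈ 0.020999 per month
P(29) = 3577000 · e^(0.020999·29) = 3577000 · 1.83856 ≈ 6576529.38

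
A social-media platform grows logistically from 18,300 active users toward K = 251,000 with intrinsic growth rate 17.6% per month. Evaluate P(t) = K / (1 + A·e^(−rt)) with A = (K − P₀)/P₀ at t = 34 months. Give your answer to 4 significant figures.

≈ 243,200 active users

A = (251000 − 18300)/18300 = 12.71585
P(34) = 251000 / (1 + 12.71585·e^(−0.176·34)) = 251000 / (1 + 12.71585·0.002519)
= 251000 / 1.03203 ≈ 243210.5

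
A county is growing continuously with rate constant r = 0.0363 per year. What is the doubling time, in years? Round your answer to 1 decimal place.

doubling time = ln(2) / |r| = 0.69315 / 0.0363

doubling time ≈ 19.1 years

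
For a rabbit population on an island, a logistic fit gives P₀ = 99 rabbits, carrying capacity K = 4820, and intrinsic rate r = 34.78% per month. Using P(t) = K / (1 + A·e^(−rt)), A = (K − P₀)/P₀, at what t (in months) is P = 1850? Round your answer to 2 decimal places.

t ≈ 9.75 months

A = (4820 − 99)/99 = 47.68687
1850 = 4820/(1 + 47.68687·e^(−0.3478t)) → 1 + 47.68687·e^(−0.3478t) = 2.60541
e^(−0.3478t) = 0.033666 → t = ln(29.70394)/0.3478 = 3.39128/0.3478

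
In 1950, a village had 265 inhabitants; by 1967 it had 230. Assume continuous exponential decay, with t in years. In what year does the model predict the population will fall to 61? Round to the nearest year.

r = ln(230/265) / 17 = -0.14165/17 ≈ -0.008332 per year
t = ln(61/265) / r = -1.46886/-0.008332 ≈ 176.28 years after 1950

year 2126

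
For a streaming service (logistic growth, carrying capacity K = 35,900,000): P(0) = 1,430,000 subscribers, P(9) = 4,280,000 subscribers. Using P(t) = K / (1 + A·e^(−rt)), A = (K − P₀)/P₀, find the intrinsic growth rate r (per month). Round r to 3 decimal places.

r ≈ 0.131 per month

A = (35900000 − 1430000)/1430000 = 24.1049
4280000 = 35900000/(1 + 24.1049·e^(−r·9)) → e^(−9r) = (8.38785 − 1)/24.1049 = 0.306488
r = −ln(0.306488)/9 = 1.18258/9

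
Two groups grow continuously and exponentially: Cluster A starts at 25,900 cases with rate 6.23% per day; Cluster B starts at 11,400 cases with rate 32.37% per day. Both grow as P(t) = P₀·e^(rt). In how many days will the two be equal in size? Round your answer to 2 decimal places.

25900·e^(0.0623t) = 11400·e^(0.3237t)
25900/11400 = e^((0.3237 − 0.0623)t) → ln(2.27193) = 0.2614·t
t = 0.82063 / 0.2614

t ≈ 3.14 days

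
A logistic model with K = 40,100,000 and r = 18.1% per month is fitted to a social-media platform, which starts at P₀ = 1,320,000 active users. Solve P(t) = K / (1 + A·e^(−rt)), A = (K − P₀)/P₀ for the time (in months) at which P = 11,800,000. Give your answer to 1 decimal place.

A = (40100000 − 1320000)/1320000 = 29.37879
11800000 = 40100000/(1 + 29.37879·e^(−0.181t)) → 1 + 29.37879·e^(−0.181t) = 3.39831
e^(−0.181t) = 0.081634 → t = ln(12.24981)/0.181 = 2.50551/0.181

t ≈ 13.8 months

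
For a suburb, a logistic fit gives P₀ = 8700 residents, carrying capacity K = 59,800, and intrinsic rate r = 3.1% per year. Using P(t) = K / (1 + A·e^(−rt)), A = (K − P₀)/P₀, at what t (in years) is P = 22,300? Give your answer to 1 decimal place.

t ≈ 40.3 years

A = (59800 − 8700)/8700 = 5.87356
22300 = 59800/(1 + 5.87356·e^(−0.031t)) → 1 + 5.87356·e^(−0.031t) = 2.68161
e^(−0.031t) = 0.286302 → t = ln(3.49281)/0.031 = 1.25071/0.031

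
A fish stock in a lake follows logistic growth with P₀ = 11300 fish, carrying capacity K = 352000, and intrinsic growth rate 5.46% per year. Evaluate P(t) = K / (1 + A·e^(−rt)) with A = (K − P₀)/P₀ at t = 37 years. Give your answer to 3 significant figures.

≈ 70,400 fish

A = (352000 − 11300)/11300 = 30.15044
P(37) = 352000 / (1 + 30.15044·e^(−0.0546·37)) = 352000 / (1 + 30.15044·0.132629)
= 352000 / 4.99882 ≈ 70416.6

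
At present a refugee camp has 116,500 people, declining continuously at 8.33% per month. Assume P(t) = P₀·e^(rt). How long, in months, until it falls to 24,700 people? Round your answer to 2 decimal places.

24700 = 116500 · e^(-0.0833·t)
t = ln(24700/116500) / -0.0833 = ln(0.21202) / -0.0833 = -1.55109 / -0.0833

t ≈ 18.62 months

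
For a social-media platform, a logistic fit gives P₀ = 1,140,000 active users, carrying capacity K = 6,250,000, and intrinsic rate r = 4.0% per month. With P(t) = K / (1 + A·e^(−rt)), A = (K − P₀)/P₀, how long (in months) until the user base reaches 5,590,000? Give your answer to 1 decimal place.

t ≈ 90.9 months

A = (6250000 − 1140000)/1140000 = 4.48246
5590000 = 6250000/(1 + 4.48246·e^(−0.04t)) → 1 + 4.48246·e^(−0.04t) = 1.11807
e^(−0.04t) = 0.02634 → t = ln(37.96505)/0.04 = 3.63667/0.04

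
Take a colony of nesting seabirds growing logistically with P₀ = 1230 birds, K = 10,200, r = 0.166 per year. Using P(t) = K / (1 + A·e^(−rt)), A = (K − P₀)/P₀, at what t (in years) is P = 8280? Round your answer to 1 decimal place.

A = (10200 − 1230)/1230 = 7.29268
8280 = 10200/(1 + 7.29268·e^(−0.166t)) → 1 + 7.29268·e^(−0.166t) = 1.23188
e^(−0.166t) = 0.031797 → t = ln(31.4497)/0.166 = 3.44839/0.166

t ≈ 20.8 years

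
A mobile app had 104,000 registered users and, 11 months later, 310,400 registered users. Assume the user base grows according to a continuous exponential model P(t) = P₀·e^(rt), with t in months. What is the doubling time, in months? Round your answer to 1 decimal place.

r = ln(310400/104000) / 11 = ln(2.98462) / 11 ≈ 0.099406 per month
doubling time = ln 2 / |r| = 0.69315 / 0.099406

doubling time ≈ 7.0 months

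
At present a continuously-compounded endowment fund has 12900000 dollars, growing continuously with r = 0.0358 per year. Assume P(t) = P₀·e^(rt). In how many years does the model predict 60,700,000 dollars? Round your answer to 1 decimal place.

t ≈ 43.3 years

60700000 = 12900000 · e^(0.0358·t)
t = ln(60700000/12900000) / 0.0358 = ln(4.70543) / 0.0358 = 1.54872 / 0.0358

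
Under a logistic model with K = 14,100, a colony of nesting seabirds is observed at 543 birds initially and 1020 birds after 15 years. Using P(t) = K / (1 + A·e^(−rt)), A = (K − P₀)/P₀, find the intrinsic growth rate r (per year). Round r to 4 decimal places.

A = (14100 − 543)/543 = 24.96685
1020 = 14100/(1 + 24.96685·e^(−r·15)) → e^(−15r) = (13.82353 − 1)/24.96685 = 0.513622
r = −ln(0.513622)/15 = 0.66627/15

r ≈ 0.0444 per year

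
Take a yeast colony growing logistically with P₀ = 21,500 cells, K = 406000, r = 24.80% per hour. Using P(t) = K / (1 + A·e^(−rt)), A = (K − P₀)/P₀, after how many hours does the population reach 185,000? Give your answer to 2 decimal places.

t ≈ 10.91 hours

A = (406000 − 21500)/21500 = 17.88372
185000 = 406000/(1 + 17.88372·e^(−0.248t)) → 1 + 17.88372·e^(−0.248t) = 2.19459
e^(−0.248t) = 0.066798 → t = ln(14.97054)/0.248 = 2.70608/0.248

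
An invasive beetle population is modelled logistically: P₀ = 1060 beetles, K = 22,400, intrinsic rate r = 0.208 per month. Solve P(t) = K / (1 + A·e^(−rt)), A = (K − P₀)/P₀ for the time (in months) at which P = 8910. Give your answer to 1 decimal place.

A = (22400 − 1060)/1060 = 20.13208
8910 = 22400/(1 + 20.13208·e^(−0.208t)) → 1 + 20.13208·e^(−0.208t) = 2.51403
e^(−0.208t) = 0.075205 → t = ln(13.29702)/0.208 = 2.58754/0.208

t ≈ 12.4 months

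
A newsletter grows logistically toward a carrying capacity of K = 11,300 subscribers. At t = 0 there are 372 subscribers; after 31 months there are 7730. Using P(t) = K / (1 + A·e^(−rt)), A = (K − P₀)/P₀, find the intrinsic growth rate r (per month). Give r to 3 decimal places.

A = (11300 − 372)/372 = 29.37634
7730 = 11300/(1 + 29.37634·e^(−r·31)) → e^(−31r) = (1.46184 − 1)/29.37634 = 0.015721
r = −ln(0.015721)/31 = 4.15273/31

r ≈ 0.134 per month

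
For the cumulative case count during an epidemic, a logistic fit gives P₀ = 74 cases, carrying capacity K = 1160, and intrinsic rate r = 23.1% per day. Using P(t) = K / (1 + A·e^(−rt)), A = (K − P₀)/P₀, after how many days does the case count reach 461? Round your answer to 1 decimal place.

A = (1160 − 74)/74 = 14.67568
461 = 1160/(1 + 14.67568·e^(−0.231t)) → 1 + 14.67568·e^(−0.231t) = 2.51627
e^(−0.231t) = 0.103319 → t = ln(9.67881)/0.231 = 2.26994/0.231

t ≈ 9.8 days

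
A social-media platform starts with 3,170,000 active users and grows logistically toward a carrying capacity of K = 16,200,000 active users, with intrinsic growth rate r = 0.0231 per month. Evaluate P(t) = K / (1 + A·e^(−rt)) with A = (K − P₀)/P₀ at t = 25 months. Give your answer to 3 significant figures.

≈ 4,900,000 active users

A = (16200000 − 3170000)/3170000 = 4.11041
P(25) = 16200000 / (1 + 4.11041·e^(−0.0231·25)) = 16200000 / (1 + 4.11041·0.5613)
= 16200000 / 3.30717 ≈ 4898444.03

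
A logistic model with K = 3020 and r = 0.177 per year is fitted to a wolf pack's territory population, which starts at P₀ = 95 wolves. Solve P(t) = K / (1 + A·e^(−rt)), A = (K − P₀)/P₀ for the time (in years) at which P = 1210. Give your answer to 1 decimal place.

A = (3020 − 95)/95 = 30.78947
1210 = 3020/(1 + 30.78947·e^(−0.177t)) → 1 + 30.78947·e^(−0.177t) = 2.49587
e^(−0.177t) = 0.048584 → t = ln(20.58302)/0.177 = 3.02447/0.177

t ≈ 17.1 years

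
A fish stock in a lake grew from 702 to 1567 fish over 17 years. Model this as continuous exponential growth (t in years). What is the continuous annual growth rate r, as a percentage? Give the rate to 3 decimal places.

1567 = 702 · e^(r·17)
e^(17r) = 1567/702 = 2.23219
r = ln(2.23219) / 17 = 0.80298 / 17

r ≈ 4.723% per year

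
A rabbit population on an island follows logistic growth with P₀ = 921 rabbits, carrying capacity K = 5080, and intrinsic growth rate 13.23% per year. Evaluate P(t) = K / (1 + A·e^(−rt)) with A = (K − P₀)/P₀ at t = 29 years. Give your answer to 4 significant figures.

A = (5080 − 921)/921 = 4.51574
P(29) = 5080 / (1 + 4.51574·e^(−0.1323·29)) = 5080 / (1 + 4.51574·0.021565)
= 5080 / 1.09738 ≈ 4629.21

≈ 4,629 rabbits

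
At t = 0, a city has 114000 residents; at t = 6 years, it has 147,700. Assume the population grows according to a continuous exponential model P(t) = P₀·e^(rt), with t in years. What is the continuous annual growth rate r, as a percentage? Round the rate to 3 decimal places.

r ≈ 4.316% per year

147700 = 114000 · e^(r·6)
e^(6r) = 147700/114000 = 1.29561
r = ln(1.29561) / 6 = 0.25898 / 6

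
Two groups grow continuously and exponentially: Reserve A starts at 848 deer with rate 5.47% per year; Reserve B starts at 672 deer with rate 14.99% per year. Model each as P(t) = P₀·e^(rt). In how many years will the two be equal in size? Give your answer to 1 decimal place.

t ≈ 2.4 years

848·e^(0.0547t) = 672·e^(0.1499t)
848/672 = e^((0.1499 − 0.0547)t) → ln(1.2619) = 0.0952·t
t = 0.23262 / 0.0952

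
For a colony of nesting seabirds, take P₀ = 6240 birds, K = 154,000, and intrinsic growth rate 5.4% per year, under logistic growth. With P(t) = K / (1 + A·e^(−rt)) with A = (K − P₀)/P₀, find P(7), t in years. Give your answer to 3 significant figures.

A = (154000 − 6240)/6240 = 23.67949
P(7) = 154000 / (1 + 23.67949·e^(−0.054·7)) = 154000 / (1 + 23.67949·0.685231)
= 154000 / 17.22591 ≈ 8940.02

≈ 8,940 birds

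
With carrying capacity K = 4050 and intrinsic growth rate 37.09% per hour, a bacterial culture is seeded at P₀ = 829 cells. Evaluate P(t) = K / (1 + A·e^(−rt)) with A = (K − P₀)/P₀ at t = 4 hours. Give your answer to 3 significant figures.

≈ 2,150 cells

A = (4050 − 829)/829 = 3.8854
P(4) = 4050 / (1 + 3.8854·e^(−0.3709·4)) = 4050 / (1 + 3.8854·0.22682)
= 4050 / 1.88129 ≈ 2152.78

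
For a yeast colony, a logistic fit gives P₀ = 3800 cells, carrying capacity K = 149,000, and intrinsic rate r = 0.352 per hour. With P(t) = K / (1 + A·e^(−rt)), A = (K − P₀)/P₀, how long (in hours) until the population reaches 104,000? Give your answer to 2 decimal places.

t ≈ 12.73 hours

A = (149000 − 3800)/3800 = 38.21053
104000 = 149000/(1 + 38.21053·e^(−0.352t)) → 1 + 38.21053·e^(−0.352t) = 1.43269
e^(−0.352t) = 0.011324 → t = ln(88.30877)/0.352 = 4.48084/0.352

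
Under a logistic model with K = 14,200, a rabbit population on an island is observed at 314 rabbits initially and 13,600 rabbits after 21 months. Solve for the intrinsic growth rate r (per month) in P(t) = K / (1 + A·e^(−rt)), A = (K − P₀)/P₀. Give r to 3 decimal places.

r ≈ 0.329 per month

A = (14200 − 314)/314 = 44.22293
13600 = 14200/(1 + 44.22293·e^(−r·21)) → e^(−21r) = (1.04412 − 1)/44.22293 = 0.000998
r = −ln(0.000998)/21 = 6.91014/21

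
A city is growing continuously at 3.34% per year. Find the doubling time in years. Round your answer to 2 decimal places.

doubling time ≈ 20.75 years

doubling time = ln(2) / |r| = 0.69315 / 0.0334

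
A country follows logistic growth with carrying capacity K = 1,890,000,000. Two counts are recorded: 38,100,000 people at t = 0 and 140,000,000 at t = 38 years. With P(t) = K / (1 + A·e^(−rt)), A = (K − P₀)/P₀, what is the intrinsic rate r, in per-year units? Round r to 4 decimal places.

A = (1890000000 − 38100000)/38100000 = 48.6063
140000000 = 1890000000/(1 + 48.6063·e^(−r·38)) → e^(−38r) = (13.5 − 1)/48.6063 = 0.257168
r = −ln(0.257168)/38 = 1.35802/38

r ≈ 0.0357 per year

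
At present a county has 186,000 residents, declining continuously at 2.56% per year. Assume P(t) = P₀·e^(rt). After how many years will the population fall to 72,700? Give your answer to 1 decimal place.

t ≈ 36.7 years

72700 = 186000 · e^(-0.0256·t)
t = ln(72700/186000) / -0.0256 = ln(0.39086) / -0.0256 = -0.93941 / -0.0256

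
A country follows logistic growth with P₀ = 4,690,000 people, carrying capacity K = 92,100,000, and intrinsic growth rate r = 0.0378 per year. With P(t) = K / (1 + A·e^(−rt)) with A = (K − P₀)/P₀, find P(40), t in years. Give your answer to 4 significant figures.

≈ 18,030,000 people

A = (92100000 − 4690000)/4690000 = 18.63753
P(40) = 92100000 / (1 + 18.63753·e^(−0.0378·40)) = 92100000 / (1 + 18.63753·0.220469)
= 92100000 / 5.10899 ≈ 18027048.56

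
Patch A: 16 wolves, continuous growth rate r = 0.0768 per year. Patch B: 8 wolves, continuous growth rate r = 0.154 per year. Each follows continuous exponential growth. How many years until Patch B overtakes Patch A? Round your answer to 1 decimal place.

16·e^(0.0768t) = 8·e^(0.154t)
16/8 = e^((0.154 − 0.0768)t) → ln(2) = 0.0772·t
t = 0.69315 / 0.0772

t ≈ 9.0 years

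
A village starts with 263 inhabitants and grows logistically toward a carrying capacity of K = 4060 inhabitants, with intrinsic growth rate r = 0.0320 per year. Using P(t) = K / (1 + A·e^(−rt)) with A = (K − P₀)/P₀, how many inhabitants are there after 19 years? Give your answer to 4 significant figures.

A = (4060 − 263)/263 = 14.43726
P(19) = 4060 / (1 + 14.43726·e^(−0.032·19)) = 4060 / (1 + 14.43726·0.544439)
= 4060 / 8.8602 ≈ 458.23

≈ 458.2 inhabitants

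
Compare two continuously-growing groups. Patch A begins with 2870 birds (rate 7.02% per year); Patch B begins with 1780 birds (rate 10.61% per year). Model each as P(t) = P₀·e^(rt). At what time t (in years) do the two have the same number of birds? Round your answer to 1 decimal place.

t ≈ 13.3 years

2870·e^(0.0702t) = 1780·e^(0.1061t)
2870/1780 = e^((0.1061 − 0.0702)t) → ln(1.61236) = 0.0359·t
t = 0.4777 / 0.0359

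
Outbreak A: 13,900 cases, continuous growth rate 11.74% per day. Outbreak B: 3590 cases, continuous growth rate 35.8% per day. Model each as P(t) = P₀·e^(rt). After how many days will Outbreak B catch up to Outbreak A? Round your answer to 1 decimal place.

t ≈ 5.6 days

13900·e^(0.1174t) = 3590·e^(0.358t)
13900/3590 = e^((0.358 − 0.1174)t) → ln(3.87187) = 0.2406·t
t = 1.35374 / 0.2406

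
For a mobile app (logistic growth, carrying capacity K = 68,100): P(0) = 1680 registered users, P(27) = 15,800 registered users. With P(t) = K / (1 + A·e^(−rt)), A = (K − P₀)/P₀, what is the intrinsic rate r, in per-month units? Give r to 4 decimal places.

r ≈ 0.0919 per month

A = (68100 − 1680)/1680 = 39.53571
15800 = 68100/(1 + 39.53571·e^(−r·27)) → e^(−27r) = (4.31013 − 1)/39.53571 = 0.083725
r = −ln(0.083725)/27 = 2.48022/27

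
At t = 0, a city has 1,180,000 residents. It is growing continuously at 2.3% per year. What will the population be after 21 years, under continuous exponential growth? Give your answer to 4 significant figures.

P(21) = 1180000 · e^(0.023·21) = 1180000 · e^(0.483)
= 1180000 · 1.62093 ≈ 1912697.29

≈ 1,913,000 residents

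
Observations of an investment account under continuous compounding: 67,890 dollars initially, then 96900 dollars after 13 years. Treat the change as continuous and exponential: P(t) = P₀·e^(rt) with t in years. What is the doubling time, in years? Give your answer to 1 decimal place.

doubling time ≈ 25.3 years

r = ln(96900/67890) / 13 = ln(1.42731) / 13 ≈ 0.027369 per year
doubling time = ln 2 / |r| = 0.69315 / 0.027369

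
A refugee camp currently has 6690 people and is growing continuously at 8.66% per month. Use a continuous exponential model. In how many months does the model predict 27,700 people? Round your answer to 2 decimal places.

27700 = 6690 · e^(0.0866·t)
t = ln(27700/6690) / 0.0866 = ln(4.14051) / 0.0866 = 1.42082 / 0.0866

t ≈ 16.41 months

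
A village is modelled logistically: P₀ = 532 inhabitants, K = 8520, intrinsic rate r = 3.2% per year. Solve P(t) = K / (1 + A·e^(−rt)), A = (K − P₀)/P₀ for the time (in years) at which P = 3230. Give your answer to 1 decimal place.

A = (8520 − 532)/532 = 15.01504
3230 = 8520/(1 + 15.01504·e^(−0.032t)) → 1 + 15.01504·e^(−0.032t) = 2.63777
e^(−0.032t) = 0.109075 → t = ln(9.16797)/0.032 = 2.21572/0.032

t ≈ 69.2 years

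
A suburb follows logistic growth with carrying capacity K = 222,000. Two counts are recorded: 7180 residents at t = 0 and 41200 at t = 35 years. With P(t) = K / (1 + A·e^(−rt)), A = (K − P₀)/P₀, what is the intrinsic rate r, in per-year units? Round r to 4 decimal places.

r ≈ 0.0548 per year

A = (222000 − 7180)/7180 = 29.91922
41200 = 222000/(1 + 29.91922·e^(−r·35)) → e^(−35r) = (5.38835 − 1)/29.91922 = 0.146673
r = −ln(0.146673)/35 = 1.91955/35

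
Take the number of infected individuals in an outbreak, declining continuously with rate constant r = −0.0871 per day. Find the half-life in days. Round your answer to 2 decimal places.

half-life ≈ 7.96 days

half-life = ln(2) / |r| = 0.69315 / 0.0871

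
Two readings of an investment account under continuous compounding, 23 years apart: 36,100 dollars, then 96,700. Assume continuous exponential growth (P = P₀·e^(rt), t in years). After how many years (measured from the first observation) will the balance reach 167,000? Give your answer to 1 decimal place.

t ≈ 35.8 years

r = ln(96700/36100) / 23 ≈ 0.04284 per year
t = ln(167000/36100) / r = 1.5317 / 0.04284 ≈ 35.754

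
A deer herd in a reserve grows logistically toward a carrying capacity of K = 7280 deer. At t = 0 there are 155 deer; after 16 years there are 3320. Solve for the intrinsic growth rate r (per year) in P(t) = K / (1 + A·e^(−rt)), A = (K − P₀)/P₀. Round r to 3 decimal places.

r ≈ 0.228 per year

A = (7280 − 155)/155 = 45.96774
3320 = 7280/(1 + 45.96774·e^(−r·16)) → e^(−16r) = (2.19277 − 1)/45.96774 = 0.025948
r = −ln(0.025948)/16 = 3.65166/16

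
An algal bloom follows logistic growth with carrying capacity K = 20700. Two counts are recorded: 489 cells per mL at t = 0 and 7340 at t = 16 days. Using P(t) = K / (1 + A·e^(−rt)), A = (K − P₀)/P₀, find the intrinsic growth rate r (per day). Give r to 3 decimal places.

A = (20700 − 489)/489 = 41.33129
7340 = 20700/(1 + 41.33129·e^(−r·16)) → e^(−16r) = (2.82016 − 1)/41.33129 = 0.044038
r = −ln(0.044038)/16 = 3.12269/16

r ≈ 0.195 per day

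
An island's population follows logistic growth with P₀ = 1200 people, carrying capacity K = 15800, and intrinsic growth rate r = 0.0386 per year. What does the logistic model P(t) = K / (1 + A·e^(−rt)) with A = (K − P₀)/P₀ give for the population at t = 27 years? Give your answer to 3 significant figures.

A = (15800 − 1200)/1200 = 12.16667
P(27) = 15800 / (1 + 12.16667·e^(−0.0386·27)) = 15800 / (1 + 12.16667·0.352678)
= 15800 / 5.29091 ≈ 2986.25

≈ 2,990 people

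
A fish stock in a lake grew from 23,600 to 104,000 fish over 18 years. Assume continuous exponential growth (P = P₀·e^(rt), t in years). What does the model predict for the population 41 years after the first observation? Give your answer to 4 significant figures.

r = ln(104000/23600) / 18 ≈ 0.082397 per year
P(41) = 23600 · e^(0.082397·41) = 23600 · 29.32009 ≈ 691954.07

≈ 692,000 fish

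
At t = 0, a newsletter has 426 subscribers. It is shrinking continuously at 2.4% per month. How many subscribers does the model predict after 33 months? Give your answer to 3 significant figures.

≈ 193 subscribers

P(33) = 426 · e^(-0.024·33) = 426 · e^(-0.792)
= 426 · 0.45294 ≈ 192.95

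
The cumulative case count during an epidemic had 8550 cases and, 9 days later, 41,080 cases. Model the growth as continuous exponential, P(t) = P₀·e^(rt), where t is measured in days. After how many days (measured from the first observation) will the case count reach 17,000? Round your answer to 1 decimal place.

r = ln(41080/8550) / 9 ≈ 0.174399 per day
t = ln(17000/8550) / r = 0.68728 / 0.174399 ≈ 3.941

t ≈ 3.9 days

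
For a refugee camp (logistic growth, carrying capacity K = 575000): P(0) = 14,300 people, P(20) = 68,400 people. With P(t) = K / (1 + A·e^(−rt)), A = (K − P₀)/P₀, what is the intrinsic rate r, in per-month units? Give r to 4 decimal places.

r ≈ 0.0833 per month

A = (575000 − 14300)/14300 = 39.20979
68400 = 575000/(1 + 39.20979·e^(−r·20)) → e^(−20r) = (8.40643 − 1)/39.20979 = 0.188892
r = −ln(0.188892)/20 = 1.66658/20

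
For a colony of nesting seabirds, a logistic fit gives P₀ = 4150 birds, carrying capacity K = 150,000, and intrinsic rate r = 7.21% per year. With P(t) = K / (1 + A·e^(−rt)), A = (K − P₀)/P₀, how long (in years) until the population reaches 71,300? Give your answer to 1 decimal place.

t ≈ 48.0 years

A = (150000 − 4150)/4150 = 35.14458
71300 = 150000/(1 + 35.14458·e^(−0.0721t)) → 1 + 35.14458·e^(−0.0721t) = 2.10379
e^(−0.0721t) = 0.031407 → t = ln(31.84001)/0.0721 = 3.46072/0.0721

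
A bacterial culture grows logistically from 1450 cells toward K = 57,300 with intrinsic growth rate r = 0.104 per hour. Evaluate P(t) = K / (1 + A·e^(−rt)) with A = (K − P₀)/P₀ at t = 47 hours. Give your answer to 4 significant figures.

A = (57300 − 1450)/1450 = 38.51724
P(47) = 57300 / (1 + 38.51724·e^(−0.104·47)) = 57300 / (1 + 38.51724·0.007536)
= 57300 / 1.29028 ≈ 44408.81

≈ 44,410 cells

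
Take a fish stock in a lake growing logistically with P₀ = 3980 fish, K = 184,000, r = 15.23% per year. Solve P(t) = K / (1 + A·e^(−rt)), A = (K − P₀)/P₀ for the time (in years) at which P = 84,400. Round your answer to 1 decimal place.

t ≈ 23.9 years

A = (184000 − 3980)/3980 = 45.23116
84400 = 184000/(1 + 45.23116·e^(−0.1523t)) → 1 + 45.23116·e^(−0.1523t) = 2.18009
e^(−0.1523t) = 0.02609 → t = ln(38.32841)/0.1523 = 3.64619/0.1523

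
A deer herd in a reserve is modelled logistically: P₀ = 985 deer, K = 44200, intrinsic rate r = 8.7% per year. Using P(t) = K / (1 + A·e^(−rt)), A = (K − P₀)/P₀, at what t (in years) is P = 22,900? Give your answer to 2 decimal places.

t ≈ 44.30 years

A = (44200 − 985)/985 = 43.8731
22900 = 44200/(1 + 43.8731·e^(−0.087t)) → 1 + 43.8731·e^(−0.087t) = 1.93013
e^(−0.087t) = 0.0212 → t = ln(47.16873)/0.087 = 3.85373/0.087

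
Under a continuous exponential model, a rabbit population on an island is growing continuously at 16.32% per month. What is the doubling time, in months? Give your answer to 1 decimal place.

doubling time ≈ 4.2 months

doubling time = ln(2) / |r| = 0.69315 / 0.1632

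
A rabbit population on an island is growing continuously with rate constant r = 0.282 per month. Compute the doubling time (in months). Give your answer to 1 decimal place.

doubling time ≈ 2.5 months

doubling time = ln(2) / |r| = 0.69315 / 0.282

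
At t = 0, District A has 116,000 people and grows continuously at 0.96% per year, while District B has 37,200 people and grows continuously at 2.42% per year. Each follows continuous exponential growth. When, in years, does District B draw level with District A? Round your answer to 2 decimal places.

t ≈ 77.90 years

116000·e^(0.0096t) = 37200·e^(0.0242t)
116000/37200 = e^((0.0242 − 0.0096)t) → ln(3.11828) = 0.0146·t
t = 1.13728 / 0.0146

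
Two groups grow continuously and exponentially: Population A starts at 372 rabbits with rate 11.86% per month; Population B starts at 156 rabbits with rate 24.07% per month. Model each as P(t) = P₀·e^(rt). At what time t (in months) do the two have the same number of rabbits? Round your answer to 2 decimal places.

t ≈ 7.12 months

372·e^(0.1186t) = 156·e^(0.2407t)
372/156 = e^((0.2407 − 0.1186)t) → ln(2.38462) = 0.1221·t
t = 0.86904 / 0.1221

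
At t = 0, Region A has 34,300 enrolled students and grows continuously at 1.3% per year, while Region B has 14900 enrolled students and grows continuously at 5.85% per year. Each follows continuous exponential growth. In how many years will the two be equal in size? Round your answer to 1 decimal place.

t ≈ 18.3 years

34300·e^(0.013t) = 14900·e^(0.0585t)
34300/14900 = e^((0.0585 − 0.013)t) → ln(2.30201) = 0.0455·t
t = 0.83378 / 0.0455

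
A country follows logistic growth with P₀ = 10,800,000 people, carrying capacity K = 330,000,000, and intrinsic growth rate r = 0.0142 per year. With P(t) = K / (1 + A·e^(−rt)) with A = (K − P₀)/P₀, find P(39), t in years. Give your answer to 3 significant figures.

≈ 18,300,000 people

A = (330000000 − 10800000)/10800000 = 29.55556
P(39) = 330000000 / (1 + 29.55556·e^(−0.0142·39)) = 330000000 / (1 + 29.55556·0.574762)
= 330000000 / 17.9874 ≈ 18346178.45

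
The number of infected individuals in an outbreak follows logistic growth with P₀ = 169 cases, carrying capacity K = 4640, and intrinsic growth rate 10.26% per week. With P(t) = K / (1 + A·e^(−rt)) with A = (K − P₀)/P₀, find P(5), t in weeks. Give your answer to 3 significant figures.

A = (4640 − 169)/169 = 26.45562
P(5) = 4640 / (1 + 26.45562·e^(−0.1026·5)) = 4640 / (1 + 26.45562·0.598697)
= 4640 / 16.8389 ≈ 275.55

≈ 276 cases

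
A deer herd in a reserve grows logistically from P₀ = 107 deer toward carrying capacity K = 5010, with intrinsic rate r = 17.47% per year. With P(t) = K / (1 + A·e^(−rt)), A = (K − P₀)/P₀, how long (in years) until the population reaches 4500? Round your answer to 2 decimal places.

t ≈ 34.36 years

A = (5010 − 107)/107 = 45.82243
4500 = 5010/(1 + 45.82243·e^(−0.1747t)) → 1 + 45.82243·e^(−0.1747t) = 1.11333
e^(−0.1747t) = 0.002473 → t = ln(404.31556)/0.1747 = 6.0022/0.1747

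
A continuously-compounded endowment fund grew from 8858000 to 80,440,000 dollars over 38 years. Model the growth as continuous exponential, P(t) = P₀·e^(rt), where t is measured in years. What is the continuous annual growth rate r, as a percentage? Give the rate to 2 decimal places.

80440000 = 8858000 · e^(r·38)
e^(38r) = 80440000/8858000 = 9.08106
r = ln(9.08106) / 38 = 2.20619 / 38

r ≈ 5.81% per year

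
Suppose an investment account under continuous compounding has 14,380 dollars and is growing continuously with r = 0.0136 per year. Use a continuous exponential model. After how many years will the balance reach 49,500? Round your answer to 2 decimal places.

t ≈ 90.89 years

49500 = 14380 · e^(0.0136·t)
t = ln(49500/14380) / 0.0136 = ln(3.44228) / 0.0136 = 1.23613 / 0.0136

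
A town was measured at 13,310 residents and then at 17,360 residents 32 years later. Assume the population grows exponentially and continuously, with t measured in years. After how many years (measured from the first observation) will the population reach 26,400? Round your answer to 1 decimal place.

t ≈ 82.5 years

r = ln(17360/13310) / 32 ≈ 0.008302 per year
t = ln(26400/13310) / r = 0.68485 / 0.008302 ≈ 82.495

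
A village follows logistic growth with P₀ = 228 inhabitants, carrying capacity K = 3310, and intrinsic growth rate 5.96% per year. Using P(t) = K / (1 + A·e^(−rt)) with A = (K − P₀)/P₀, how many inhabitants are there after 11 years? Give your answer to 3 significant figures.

≈ 413 inhabitants

A = (3310 − 228)/228 = 13.51754
P(11) = 3310 / (1 + 13.51754·e^(−0.0596·11)) = 3310 / (1 + 13.51754·0.51913)
= 3310 / 8.01737 ≈ 412.85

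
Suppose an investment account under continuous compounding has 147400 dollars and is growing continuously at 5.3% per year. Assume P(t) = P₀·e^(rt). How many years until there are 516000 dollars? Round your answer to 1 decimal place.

516000 = 147400 · e^(0.053·t)
t = ln(516000/147400) / 0.053 = ln(3.50068) / 0.053 = 1.25296 / 0.053

t ≈ 23.6 years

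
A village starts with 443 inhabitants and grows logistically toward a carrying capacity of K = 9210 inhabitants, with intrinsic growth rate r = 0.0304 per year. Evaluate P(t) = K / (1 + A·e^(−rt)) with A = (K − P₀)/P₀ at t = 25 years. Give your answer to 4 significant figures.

≈ 898.1 inhabitants

A = (9210 − 443)/443 = 19.79007
P(25) = 9210 / (1 + 19.79007·e^(−0.0304·25)) = 9210 / (1 + 19.79007·0.467666)
= 9210 / 10.25515 ≈ 898.09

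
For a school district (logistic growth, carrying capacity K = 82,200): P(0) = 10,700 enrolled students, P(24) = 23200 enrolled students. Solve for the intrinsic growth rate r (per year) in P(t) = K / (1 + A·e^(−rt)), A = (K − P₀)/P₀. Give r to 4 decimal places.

r ≈ 0.0403 per year

A = (82200 − 10700)/10700 = 6.68224
23200 = 82200/(1 + 6.68224·e^(−r·24)) → e^(−24r) = (3.5431 − 1)/6.68224 = 0.380576
r = −ln(0.380576)/24 = 0.96607/24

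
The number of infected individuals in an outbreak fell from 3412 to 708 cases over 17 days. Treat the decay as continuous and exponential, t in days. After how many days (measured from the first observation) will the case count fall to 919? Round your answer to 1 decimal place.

r = ln(708/3412) / 17 ≈ -0.092506 per day
t = ln(919/3412) / r = -1.31177 / -0.092506 ≈ 14.18

t ≈ 14.2 days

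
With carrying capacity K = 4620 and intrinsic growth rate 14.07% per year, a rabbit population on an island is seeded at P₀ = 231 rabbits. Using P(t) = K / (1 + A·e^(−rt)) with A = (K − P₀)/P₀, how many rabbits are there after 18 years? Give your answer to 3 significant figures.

≈ 1,840 rabbits

A = (4620 − 231)/231 = 19
P(18) = 4620 / (1 + 19·e^(−0.1407·18)) = 4620 / (1 + 19·0.079452)
= 4620 / 2.50959 ≈ 1840.94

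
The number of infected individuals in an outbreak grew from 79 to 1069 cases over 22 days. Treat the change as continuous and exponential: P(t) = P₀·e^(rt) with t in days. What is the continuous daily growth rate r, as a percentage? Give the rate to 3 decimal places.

r ≈ 11.841% per day

1069 = 79 · e^(r·22)
e^(22r) = 1069/79 = 13.53165
r = ln(13.53165) / 22 = 2.60503 / 22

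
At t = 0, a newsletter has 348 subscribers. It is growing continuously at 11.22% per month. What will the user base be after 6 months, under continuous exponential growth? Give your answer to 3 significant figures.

≈ 682 subscribers

P(6) = 348 · e^(0.1122·6) = 348 · e^(0.6732)
= 348 · 1.9605 ≈ 682.25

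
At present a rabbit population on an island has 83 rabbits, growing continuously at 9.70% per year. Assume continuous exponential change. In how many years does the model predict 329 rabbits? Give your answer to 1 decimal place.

t ≈ 14.2 years

329 = 83 · e^(0.097·t)
t = ln(329/83) / 0.097 = ln(3.96386) / 0.097 = 1.37722 / 0.097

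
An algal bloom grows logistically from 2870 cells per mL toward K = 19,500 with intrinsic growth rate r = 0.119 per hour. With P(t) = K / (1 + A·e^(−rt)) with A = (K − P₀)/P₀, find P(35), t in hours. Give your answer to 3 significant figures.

A = (19500 − 2870)/2870 = 5.79443
P(35) = 19500 / (1 + 5.79443·e^(−0.119·35)) = 19500 / (1 + 5.79443·0.01553)
= 19500 / 1.08999 ≈ 17890.14

≈ 17,900 cells per mL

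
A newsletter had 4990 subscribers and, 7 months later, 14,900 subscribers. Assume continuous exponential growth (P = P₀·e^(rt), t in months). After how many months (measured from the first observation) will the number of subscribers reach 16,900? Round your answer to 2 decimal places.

t ≈ 7.81 months

r = ln(14900/4990) / 7 ≈ 0.156275 per month
t = ln(16900/4990) / r = 1.21988 / 0.156275 ≈ 7.806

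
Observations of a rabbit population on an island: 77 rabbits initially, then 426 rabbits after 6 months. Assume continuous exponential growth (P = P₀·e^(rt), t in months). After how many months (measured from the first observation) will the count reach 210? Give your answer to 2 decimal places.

r = ln(426/77) / 6 ≈ 0.285106 per month
t = ln(210/77) / r = 1.0033 / 0.285106 ≈ 3.519

t ≈ 3.52 months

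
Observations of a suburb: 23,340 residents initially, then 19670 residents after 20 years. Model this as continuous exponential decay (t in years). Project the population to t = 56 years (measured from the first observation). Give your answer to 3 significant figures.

r = ln(19670/23340) / 20 ≈ -0.008554 per year
P(56) = 23340 · e^(-0.008554·56) = 23340 · 0.6194 ≈ 14456.75

≈ 14,500 residents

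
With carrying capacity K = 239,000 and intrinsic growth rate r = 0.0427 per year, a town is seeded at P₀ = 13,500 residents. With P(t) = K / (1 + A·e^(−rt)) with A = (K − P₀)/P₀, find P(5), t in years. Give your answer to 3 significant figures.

A = (239000 − 13500)/13500 = 16.7037
P(5) = 239000 / (1 + 16.7037·e^(−0.0427·5)) = 239000 / (1 + 16.7037·0.807752)
= 239000 / 14.49245 ≈ 16491.34

≈ 16,500 residents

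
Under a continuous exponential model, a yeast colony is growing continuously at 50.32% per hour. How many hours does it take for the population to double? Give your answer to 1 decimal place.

doubling time = ln(2) / |r| = 0.69315 / 0.5032

doubling time ≈ 1.4 hours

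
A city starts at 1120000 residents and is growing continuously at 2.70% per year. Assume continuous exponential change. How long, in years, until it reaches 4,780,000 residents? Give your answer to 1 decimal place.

4780000 = 1120000 · e^(0.027·t)
t = ln(4780000/1120000) / 0.027 = ln(4.26786) / 0.027 = 1.45111 / 0.027

t ≈ 53.7 years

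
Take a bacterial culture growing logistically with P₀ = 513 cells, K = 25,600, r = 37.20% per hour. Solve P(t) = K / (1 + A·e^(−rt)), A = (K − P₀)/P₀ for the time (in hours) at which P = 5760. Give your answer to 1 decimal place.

A = (25600 − 513)/513 = 48.90253
5760 = 25600/(1 + 48.90253·e^(−0.372t)) → 1 + 48.90253·e^(−0.372t) = 4.44444
e^(−0.372t) = 0.070435 → t = ln(14.19751)/0.372 = 2.65307/0.372

t ≈ 7.1 hours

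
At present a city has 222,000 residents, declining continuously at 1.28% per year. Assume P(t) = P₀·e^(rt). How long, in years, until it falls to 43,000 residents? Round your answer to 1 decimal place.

43000 = 222000 · e^(-0.0128·t)
t = ln(43000/222000) / -0.0128 = ln(0.19369) / -0.0128 = -1.64148 / -0.0128

t ≈ 128.2 years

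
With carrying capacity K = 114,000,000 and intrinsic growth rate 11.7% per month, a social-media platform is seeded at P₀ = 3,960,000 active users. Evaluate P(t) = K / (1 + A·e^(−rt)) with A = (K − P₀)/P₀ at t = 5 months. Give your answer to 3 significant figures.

≈ 6,920,000 active users

A = (114000000 − 3960000)/3960000 = 27.78788
P(5) = 114000000 / (1 + 27.78788·e^(−0.117·5)) = 114000000 / (1 + 27.78788·0.557106)
= 114000000 / 16.48079 ≈ 6917144.07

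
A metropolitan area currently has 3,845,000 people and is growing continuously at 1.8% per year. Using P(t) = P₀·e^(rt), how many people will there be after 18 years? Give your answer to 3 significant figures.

P(18) = 3845000 · e^(0.018·18) = 3845000 · e^(0.324)
= 3845000 · 1.38265 ≈ 5316278.9

≈ 5,320,000 people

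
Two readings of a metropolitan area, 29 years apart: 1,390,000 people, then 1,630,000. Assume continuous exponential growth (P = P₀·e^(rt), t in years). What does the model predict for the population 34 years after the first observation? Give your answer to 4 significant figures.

r = ln(1630000/1390000) / 29 ≈ 0.005492 per year
P(34) = 1390000 · e^(0.005492·34) = 1390000 · 1.20531 ≈ 1675382.4

≈ 1,675,000 people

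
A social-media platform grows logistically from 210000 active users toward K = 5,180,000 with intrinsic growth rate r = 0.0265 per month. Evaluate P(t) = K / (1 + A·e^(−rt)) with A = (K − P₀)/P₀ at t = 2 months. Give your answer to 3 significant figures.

≈ 221,000 active users

A = (5180000 − 210000)/210000 = 23.66667
P(2) = 5180000 / (1 + 23.66667·e^(−0.0265·2)) = 5180000 / (1 + 23.66667·0.94838)
= 5180000 / 23.44499 ≈ 220942.69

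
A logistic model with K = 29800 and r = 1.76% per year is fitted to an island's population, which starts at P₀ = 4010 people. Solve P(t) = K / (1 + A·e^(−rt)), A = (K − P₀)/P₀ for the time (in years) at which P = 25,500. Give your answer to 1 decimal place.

t ≈ 206.9 years

A = (29800 − 4010)/4010 = 6.43142
25500 = 29800/(1 + 6.43142·e^(−0.0176t)) → 1 + 6.43142·e^(−0.0176t) = 1.16863
e^(−0.0176t) = 0.026219 → t = ln(38.13982)/0.0176 = 3.64126/0.0176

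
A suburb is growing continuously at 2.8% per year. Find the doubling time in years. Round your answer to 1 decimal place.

doubling time = ln(2) / |r| = 0.69315 / 0.028

doubling time ≈ 24.8 years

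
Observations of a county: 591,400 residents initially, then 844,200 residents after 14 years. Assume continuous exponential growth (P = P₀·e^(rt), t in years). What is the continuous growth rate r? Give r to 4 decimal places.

844200 = 591400 · e^(r·14)
e^(14r) = 844200/591400 = 1.42746
r = ln(1.42746) / 14 = 0.3559 / 14

r ≈ 0.0254 per year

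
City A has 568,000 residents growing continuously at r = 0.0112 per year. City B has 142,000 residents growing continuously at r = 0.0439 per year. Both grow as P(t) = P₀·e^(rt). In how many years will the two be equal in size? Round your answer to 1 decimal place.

568000·e^(0.0112t) = 142000·e^(0.0439t)
568000/142000 = e^((0.0439 − 0.0112)t) → ln(4) = 0.0327·t
t = 1.38629 / 0.0327

t ≈ 42.4 years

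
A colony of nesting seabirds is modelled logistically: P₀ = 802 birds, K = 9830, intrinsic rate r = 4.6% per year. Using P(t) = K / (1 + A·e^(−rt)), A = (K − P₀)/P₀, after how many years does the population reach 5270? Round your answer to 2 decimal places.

A = (9830 − 802)/802 = 11.25686
5270 = 9830/(1 + 11.25686·e^(−0.046t)) → 1 + 11.25686·e^(−0.046t) = 1.86528
e^(−0.046t) = 0.076866 → t = ln(13.00957)/0.046 = 2.56569/0.046

t ≈ 55.78 years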